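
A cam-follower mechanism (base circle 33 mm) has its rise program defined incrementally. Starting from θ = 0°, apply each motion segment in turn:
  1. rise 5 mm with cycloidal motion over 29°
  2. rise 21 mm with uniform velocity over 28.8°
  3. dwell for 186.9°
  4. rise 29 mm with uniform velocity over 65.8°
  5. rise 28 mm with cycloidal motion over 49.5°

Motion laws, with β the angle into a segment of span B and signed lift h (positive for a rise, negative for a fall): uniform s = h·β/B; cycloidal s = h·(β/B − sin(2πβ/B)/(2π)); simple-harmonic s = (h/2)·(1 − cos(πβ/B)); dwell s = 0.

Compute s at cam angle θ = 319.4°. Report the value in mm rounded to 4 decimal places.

seg 1 [0°–29°] cycloidal, h=5: full span → s += 5 → s = 5.0000
seg 2 [29°–57.8°] uniform, h=21: full span → s += 21 → s = 26.0000
seg 3 [57.8°–244.7°] dwell: s stays 26.0000
seg 4 [244.7°–310.5°] uniform, h=29: full span → s += 29 → s = 55.0000
seg 5 [310.5°–360°] cycloidal, h=28: θ=319.4° here. β=8.9, B=49.5. 28·(0.1798 − sin(2π·0.1798)/(2π)) = 1.0045 → s = 56.0045

56.0045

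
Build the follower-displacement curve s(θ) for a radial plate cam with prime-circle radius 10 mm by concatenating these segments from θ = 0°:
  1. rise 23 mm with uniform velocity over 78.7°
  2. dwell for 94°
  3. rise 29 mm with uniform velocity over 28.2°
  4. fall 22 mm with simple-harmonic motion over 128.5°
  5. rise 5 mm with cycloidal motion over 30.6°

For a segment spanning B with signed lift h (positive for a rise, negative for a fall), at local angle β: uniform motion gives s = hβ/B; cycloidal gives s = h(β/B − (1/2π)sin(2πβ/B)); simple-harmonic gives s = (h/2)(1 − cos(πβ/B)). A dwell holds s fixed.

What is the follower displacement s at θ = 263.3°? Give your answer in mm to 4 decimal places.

seg 1 [0°–78.7°] uniform, h=23: full span → s += 23 → s = 23.0000
seg 2 [78.7°–172.7°] dwell: s stays 23.0000
seg 3 [172.7°–200.9°] uniform, h=29: full span → s += 29 → s = 52.0000
seg 4 [200.9°–329.4°] simple-harmonic, h=-22: θ=263.3° here. β=62.4, B=128.5. -22/2·(1 − cos(π·0.4856)) = -10.5026 → s = 41.4974

41.4974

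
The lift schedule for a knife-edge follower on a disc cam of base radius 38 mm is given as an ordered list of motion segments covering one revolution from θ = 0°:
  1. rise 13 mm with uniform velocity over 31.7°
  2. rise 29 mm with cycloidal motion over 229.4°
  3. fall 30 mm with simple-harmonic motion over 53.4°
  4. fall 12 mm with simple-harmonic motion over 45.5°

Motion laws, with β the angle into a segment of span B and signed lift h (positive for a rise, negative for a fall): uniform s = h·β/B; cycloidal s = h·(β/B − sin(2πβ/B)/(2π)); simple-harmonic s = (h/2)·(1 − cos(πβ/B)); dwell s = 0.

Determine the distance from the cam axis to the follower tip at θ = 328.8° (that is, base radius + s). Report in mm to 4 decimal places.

seg 1 [0°–31.7°] uniform, h=13: full span → s += 13 → s = 13.0000
seg 2 [31.7°–261.1°] cycloidal, h=29: full span → s += 29 → s = 42.0000
seg 3 [261.1°–314.5°] simple-harmonic, h=-30: full span → s += -30 → s = 12.0000
seg 4 [314.5°–360°] simple-harmonic, h=-12: θ=328.8° here. β=14.3, B=45.5. -12/2·(1 − cos(π·0.3143)) = -2.6946 → s = 9.3054
radial distance = base radius + s = 38 + 9.3054 = 47.3054

47.3054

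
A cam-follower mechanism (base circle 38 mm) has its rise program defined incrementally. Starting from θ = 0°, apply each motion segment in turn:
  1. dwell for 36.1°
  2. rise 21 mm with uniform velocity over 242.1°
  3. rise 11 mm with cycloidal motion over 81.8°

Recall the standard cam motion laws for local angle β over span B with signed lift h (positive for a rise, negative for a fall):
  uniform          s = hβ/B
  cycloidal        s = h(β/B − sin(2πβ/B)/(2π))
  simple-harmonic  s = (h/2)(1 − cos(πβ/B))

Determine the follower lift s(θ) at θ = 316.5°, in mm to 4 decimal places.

seg 1 [0°–36.1°] dwell: s stays 0.0000
seg 2 [36.1°–278.2°] uniform, h=21: full span → s += 21 → s = 21.0000
seg 3 [278.2°–360°] cycloidal, h=11: θ=316.5° here. β=38.3, B=81.8. 11·(0.4682 − sin(2π·0.4682)/(2π)) = 4.8031 → s = 25.8031

25.8031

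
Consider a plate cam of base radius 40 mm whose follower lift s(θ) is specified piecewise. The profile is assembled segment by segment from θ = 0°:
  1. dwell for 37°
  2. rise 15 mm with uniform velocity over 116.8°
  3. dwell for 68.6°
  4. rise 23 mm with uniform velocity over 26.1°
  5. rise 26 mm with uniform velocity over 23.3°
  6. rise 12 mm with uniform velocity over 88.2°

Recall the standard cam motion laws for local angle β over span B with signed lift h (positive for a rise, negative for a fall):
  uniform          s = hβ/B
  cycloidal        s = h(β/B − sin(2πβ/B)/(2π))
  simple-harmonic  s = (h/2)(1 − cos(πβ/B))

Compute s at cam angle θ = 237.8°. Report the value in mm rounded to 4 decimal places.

seg 1 [0°–37°] dwell: s stays 0.0000
seg 2 [37°–153.8°] uniform, h=15: full span → s += 15 → s = 15.0000
seg 3 [153.8°–222.4°] dwell: s stays 15.0000
seg 4 [222.4°–248.5°] uniform, h=23: θ=237.8° here. β=15.4, B=26.1. 23·15.4/26.1 = 13.5709 → s = 28.5709

28.5709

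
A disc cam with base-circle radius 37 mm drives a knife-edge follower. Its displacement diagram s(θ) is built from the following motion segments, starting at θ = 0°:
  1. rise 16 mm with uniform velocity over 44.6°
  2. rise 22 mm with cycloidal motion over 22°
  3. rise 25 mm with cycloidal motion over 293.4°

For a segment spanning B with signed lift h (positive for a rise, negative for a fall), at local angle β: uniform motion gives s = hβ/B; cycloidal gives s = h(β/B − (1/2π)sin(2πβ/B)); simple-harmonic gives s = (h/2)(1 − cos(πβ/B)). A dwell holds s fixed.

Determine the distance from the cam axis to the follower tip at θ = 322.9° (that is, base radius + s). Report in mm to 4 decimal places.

seg 1 [0°–44.6°] uniform, h=16: full span → s += 16 → s = 16.0000
seg 2 [44.6°–66.6°] cycloidal, h=22: full span → s += 22 → s = 38.0000
seg 3 [66.6°–360°] cycloidal, h=25: θ=322.9° here. β=256.3, B=293.4. 25·(0.8736 − sin(2π·0.8736)/(2π)) = 24.6778 → s = 62.6778
radial distance = base radius + s = 37 + 62.6778 = 99.6778

99.6778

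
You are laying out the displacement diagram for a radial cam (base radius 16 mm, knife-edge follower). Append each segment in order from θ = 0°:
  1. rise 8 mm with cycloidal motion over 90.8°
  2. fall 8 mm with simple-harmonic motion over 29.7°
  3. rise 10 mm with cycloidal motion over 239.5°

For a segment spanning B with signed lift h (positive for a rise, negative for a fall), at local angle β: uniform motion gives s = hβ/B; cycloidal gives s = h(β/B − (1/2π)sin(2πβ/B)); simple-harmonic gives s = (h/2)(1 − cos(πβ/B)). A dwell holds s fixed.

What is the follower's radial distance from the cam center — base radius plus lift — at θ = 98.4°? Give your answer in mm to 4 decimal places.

seg 1 [0°–90.8°] cycloidal, h=8: full span → s += 8 → s = 8.0000
seg 2 [90.8°–120.5°] simple-harmonic, h=-8: θ=98.4° here. β=7.6, B=29.7. -8/2·(1 − cos(π·0.2559)) = -1.2244 → s = 6.7756
radial distance = base radius + s = 16 + 6.7756 = 22.7756

22.7756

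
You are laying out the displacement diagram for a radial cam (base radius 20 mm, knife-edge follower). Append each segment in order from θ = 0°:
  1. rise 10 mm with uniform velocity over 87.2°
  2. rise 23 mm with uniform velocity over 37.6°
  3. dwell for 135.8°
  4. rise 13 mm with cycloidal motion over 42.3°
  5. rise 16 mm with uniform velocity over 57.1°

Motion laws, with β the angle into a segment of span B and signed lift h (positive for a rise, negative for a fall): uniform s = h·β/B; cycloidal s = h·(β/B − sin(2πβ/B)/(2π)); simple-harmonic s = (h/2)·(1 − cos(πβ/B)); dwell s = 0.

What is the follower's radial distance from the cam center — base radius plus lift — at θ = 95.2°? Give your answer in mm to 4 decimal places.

seg 1 [0°–87.2°] uniform, h=10: full span → s += 10 → s = 10.0000
seg 2 [87.2°–124.8°] uniform, h=23: θ=95.2° here. β=8, B=37.6. 23·8/37.6 = 4.8936 → s = 14.8936
radial distance = base radius + s = 20 + 14.8936 = 34.8936

34.8936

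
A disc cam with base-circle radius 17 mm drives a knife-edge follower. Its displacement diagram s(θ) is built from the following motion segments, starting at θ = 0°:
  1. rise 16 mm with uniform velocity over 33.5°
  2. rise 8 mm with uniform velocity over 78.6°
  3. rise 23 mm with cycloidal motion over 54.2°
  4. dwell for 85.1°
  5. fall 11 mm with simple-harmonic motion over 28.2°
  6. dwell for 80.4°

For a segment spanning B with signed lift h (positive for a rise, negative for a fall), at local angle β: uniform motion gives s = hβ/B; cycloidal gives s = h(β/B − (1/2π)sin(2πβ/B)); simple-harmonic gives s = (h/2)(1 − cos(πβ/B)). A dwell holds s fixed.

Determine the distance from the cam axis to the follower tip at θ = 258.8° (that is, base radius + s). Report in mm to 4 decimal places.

seg 1 [0°–33.5°] uniform, h=16: full span → s += 16 → s = 16.0000
seg 2 [33.5°–112.1°] uniform, h=8: full span → s += 8 → s = 24.0000
seg 3 [112.1°–166.3°] cycloidal, h=23: full span → s += 23 → s = 47.0000
seg 4 [166.3°–251.4°] dwell: s stays 47.0000
seg 5 [251.4°–279.6°] simple-harmonic, h=-11: θ=258.8° here. β=7.4, B=28.2. -11/2·(1 − cos(π·0.2624)) = -1.7655 → s = 45.2345
radial distance = base radius + s = 17 + 45.2345 = 62.2345

62.2345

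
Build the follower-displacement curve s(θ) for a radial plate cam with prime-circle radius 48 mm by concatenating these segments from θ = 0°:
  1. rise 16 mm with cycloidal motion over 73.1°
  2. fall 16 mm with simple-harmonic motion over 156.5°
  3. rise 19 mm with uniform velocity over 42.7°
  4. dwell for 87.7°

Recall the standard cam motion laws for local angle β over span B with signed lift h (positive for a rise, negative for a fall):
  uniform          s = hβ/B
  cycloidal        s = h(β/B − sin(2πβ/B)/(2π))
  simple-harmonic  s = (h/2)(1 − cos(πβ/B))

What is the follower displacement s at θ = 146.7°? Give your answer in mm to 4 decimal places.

seg 1 [0°–73.1°] cycloidal, h=16: full span → s += 16 → s = 16.0000
seg 2 [73.1°–229.6°] simple-harmonic, h=-16: θ=146.7° here. β=73.6, B=156.5. -16/2·(1 − cos(π·0.4703)) = -7.2543 → s = 8.7457

8.7457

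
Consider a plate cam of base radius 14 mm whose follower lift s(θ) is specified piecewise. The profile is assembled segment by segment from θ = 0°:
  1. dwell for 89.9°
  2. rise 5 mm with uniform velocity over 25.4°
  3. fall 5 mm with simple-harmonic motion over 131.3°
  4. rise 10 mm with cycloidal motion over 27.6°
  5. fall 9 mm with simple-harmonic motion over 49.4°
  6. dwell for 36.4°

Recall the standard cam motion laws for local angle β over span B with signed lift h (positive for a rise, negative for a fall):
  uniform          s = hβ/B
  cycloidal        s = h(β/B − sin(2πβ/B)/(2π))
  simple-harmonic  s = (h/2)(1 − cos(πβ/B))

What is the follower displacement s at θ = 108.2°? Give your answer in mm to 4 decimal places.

seg 1 [0°–89.9°] dwell: s stays 0.0000
seg 2 [89.9°–115.3°] uniform, h=5: θ=108.2° here. β=18.3, B=25.4. 5·18.3/25.4 = 3.6024 → s = 3.6024

3.6024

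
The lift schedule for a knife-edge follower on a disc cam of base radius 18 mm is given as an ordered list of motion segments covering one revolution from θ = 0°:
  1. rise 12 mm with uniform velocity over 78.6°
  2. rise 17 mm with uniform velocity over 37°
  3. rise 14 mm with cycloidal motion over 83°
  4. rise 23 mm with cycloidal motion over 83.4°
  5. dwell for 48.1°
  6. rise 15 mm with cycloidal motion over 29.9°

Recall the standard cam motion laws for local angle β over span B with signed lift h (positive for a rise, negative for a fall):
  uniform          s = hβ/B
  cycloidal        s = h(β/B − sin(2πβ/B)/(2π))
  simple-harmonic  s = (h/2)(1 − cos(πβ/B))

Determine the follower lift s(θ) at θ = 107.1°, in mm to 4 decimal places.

seg 1 [0°–78.6°] uniform, h=12: full span → s += 12 → s = 12.0000
seg 2 [78.6°–115.6°] uniform, h=17: θ=107.1° here. β=28.5, B=37. 17·28.5/37 = 13.0946 → s = 25.0946

25.0946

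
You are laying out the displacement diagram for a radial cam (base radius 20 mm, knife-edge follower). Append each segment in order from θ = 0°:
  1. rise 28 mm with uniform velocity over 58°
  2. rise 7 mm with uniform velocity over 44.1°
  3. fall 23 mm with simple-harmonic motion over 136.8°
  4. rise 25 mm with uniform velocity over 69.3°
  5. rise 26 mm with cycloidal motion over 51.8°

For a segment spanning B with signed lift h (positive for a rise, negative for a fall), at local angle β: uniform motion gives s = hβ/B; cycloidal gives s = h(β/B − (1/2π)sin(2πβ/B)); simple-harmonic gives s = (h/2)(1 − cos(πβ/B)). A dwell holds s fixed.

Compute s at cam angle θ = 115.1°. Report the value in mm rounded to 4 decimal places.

seg 1 [0°–58°] uniform, h=28: full span → s += 28 → s = 28.0000
seg 2 [58°–102.1°] uniform, h=7: full span → s += 7 → s = 35.0000
seg 3 [102.1°–238.9°] simple-harmonic, h=-23: θ=115.1° here. β=13, B=136.8. -23/2·(1 − cos(π·0.0950)) = -0.5087 → s = 34.4913

34.4913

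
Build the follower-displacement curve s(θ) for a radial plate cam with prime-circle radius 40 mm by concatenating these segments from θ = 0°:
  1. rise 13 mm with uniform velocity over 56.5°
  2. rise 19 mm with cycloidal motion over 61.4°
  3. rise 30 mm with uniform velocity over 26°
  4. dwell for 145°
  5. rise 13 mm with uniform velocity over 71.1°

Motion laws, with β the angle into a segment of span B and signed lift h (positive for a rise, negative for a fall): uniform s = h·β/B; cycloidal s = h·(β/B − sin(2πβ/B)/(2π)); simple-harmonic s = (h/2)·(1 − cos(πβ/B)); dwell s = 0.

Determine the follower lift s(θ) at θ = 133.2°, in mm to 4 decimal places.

seg 1 [0°–56.5°] uniform, h=13: full span → s += 13 → s = 13.0000
seg 2 [56.5°–117.9°] cycloidal, h=19: full span → s += 19 → s = 32.0000
seg 3 [117.9°–143.9°] uniform, h=30: θ=133.2° here. β=15.3, B=26. 30·15.3/26 = 17.6538 → s = 49.6538

49.6538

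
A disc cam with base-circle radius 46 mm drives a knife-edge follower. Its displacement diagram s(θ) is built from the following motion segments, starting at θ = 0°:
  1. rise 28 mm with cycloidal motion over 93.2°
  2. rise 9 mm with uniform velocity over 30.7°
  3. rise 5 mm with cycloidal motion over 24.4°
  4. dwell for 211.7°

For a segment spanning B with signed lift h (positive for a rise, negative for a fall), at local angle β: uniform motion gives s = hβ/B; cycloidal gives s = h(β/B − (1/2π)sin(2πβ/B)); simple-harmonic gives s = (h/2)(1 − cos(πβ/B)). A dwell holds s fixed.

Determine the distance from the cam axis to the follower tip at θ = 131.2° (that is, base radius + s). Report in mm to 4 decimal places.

seg 1 [0°–93.2°] cycloidal, h=28: full span → s += 28 → s = 28.0000
seg 2 [93.2°–123.9°] uniform, h=9: full span → s += 9 → s = 37.0000
seg 3 [123.9°–148.3°] cycloidal, h=5: θ=131.2° here. β=7.3, B=24.4. 5·(0.2992 − sin(2π·0.2992)/(2π)) = 0.7378 → s = 37.7378
radial distance = base radius + s = 46 + 37.7378 = 83.7378

83.7378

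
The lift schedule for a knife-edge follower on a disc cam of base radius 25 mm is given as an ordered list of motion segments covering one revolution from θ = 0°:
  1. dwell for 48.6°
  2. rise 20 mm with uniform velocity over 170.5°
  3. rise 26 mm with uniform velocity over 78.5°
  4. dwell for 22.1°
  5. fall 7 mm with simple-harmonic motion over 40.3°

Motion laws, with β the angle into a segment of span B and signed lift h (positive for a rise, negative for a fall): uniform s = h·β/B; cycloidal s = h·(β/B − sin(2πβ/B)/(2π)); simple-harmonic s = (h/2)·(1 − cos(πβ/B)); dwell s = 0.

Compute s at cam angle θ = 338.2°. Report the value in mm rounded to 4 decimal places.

seg 1 [0°–48.6°] dwell: s stays 0.0000
seg 2 [48.6°–219.1°] uniform, h=20: full span → s += 20 → s = 20.0000
seg 3 [219.1°–297.6°] uniform, h=26: full span → s += 26 → s = 46.0000
seg 4 [297.6°–319.7°] dwell: s stays 46.0000
seg 5 [319.7°–360°] simple-harmonic, h=-7: θ=338.2° here. β=18.5, B=40.3. -7/2·(1 − cos(π·0.4591)) = -3.0510 → s = 42.9490

42.9490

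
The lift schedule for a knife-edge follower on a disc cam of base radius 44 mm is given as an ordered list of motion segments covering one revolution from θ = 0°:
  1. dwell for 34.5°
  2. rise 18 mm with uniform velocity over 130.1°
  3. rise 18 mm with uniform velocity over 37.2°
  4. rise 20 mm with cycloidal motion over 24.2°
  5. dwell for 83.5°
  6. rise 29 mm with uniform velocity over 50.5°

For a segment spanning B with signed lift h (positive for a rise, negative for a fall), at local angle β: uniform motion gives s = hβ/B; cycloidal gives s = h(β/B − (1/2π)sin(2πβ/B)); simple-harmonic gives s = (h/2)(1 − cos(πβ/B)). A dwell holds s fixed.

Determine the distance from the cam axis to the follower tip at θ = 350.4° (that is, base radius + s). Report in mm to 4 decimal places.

seg 1 [0°–34.5°] dwell: s stays 0.0000
seg 2 [34.5°–164.6°] uniform, h=18: full span → s += 18 → s = 18.0000
seg 3 [164.6°–201.8°] uniform, h=18: full span → s += 18 → s = 36.0000
seg 4 [201.8°–226°] cycloidal, h=20: full span → s += 20 → s = 56.0000
seg 5 [226°–309.5°] dwell: s stays 56.0000
seg 6 [309.5°–360°] uniform, h=29: θ=350.4° here. β=40.9, B=50.5. 29·40.9/50.5 = 23.4871 → s = 79.4871
radial distance = base radius + s = 44 + 79.4871 = 123.4871

123.4871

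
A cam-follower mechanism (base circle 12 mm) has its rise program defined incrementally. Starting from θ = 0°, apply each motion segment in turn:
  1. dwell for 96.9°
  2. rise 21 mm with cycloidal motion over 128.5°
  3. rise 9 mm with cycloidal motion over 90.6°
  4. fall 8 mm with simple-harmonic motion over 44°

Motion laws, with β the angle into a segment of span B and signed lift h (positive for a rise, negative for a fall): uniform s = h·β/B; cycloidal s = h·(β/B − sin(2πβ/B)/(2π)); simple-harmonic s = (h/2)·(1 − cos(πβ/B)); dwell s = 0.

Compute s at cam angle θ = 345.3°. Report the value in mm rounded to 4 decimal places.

seg 1 [0°–96.9°] dwell: s stays 0.0000
seg 2 [96.9°–225.4°] cycloidal, h=21: full span → s += 21 → s = 21.0000
seg 3 [225.4°–316°] cycloidal, h=9: full span → s += 9 → s = 30.0000
seg 4 [316°–360°] simple-harmonic, h=-8: θ=345.3° here. β=29.3, B=44. -8/2·(1 − cos(π·0.6659)) = -5.9917 → s = 24.0083

24.0083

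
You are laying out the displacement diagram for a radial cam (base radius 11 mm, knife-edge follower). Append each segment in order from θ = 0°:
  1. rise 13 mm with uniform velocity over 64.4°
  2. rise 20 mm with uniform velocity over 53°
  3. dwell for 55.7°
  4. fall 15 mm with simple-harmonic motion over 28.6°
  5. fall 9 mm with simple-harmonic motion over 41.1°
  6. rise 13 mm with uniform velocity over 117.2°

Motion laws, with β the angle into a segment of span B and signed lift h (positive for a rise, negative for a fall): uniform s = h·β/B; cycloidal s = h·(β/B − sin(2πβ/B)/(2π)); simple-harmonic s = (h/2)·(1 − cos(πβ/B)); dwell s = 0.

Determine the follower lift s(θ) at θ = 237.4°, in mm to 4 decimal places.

seg 1 [0°–64.4°] uniform, h=13: full span → s += 13 → s = 13.0000
seg 2 [64.4°–117.4°] uniform, h=20: full span → s += 20 → s = 33.0000
seg 3 [117.4°–173.1°] dwell: s stays 33.0000
seg 4 [173.1°–201.7°] simple-harmonic, h=-15: full span → s += -15 → s = 18.0000
seg 5 [201.7°–242.8°] simple-harmonic, h=-9: θ=237.4° here. β=35.7, B=41.1. -9/2·(1 − cos(π·0.8686)) = -8.6221 → s = 9.3779

9.3779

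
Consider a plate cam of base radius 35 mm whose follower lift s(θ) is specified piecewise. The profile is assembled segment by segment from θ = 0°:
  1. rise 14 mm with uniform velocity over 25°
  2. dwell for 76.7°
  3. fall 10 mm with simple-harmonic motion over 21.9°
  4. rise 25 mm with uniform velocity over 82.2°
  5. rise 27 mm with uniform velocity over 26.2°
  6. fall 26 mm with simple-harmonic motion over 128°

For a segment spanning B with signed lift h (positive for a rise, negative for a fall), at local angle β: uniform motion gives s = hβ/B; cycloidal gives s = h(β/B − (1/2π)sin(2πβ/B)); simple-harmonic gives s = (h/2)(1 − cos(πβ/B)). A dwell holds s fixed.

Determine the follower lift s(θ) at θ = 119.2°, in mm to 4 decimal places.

seg 1 [0°–25°] uniform, h=14: full span → s += 14 → s = 14.0000
seg 2 [25°–101.7°] dwell: s stays 14.0000
seg 3 [101.7°–123.6°] simple-harmonic, h=-10: θ=119.2° here. β=17.5, B=21.9. -10/2·(1 − cos(π·0.7991)) = -9.0366 → s = 4.9634

4.9634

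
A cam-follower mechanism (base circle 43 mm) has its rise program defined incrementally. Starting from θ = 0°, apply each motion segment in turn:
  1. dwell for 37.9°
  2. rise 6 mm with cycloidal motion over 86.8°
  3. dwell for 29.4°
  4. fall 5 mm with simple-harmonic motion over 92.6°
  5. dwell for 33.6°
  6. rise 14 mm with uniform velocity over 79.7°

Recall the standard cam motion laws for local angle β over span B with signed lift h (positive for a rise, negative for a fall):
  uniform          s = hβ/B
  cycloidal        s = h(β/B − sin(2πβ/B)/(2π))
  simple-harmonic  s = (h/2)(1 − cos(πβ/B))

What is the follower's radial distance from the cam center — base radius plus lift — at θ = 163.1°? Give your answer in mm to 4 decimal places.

seg 1 [0°–37.9°] dwell: s stays 0.0000
seg 2 [37.9°–124.7°] cycloidal, h=6: full span → s += 6 → s = 6.0000
seg 3 [124.7°–154.1°] dwell: s stays 6.0000
seg 4 [154.1°–246.7°] simple-harmonic, h=-5: θ=163.1° here. β=9, B=92.6. -5/2·(1 − cos(π·0.0972)) = -0.1156 → s = 5.8844
radial distance = base radius + s = 43 + 5.8844 = 48.8844

48.8844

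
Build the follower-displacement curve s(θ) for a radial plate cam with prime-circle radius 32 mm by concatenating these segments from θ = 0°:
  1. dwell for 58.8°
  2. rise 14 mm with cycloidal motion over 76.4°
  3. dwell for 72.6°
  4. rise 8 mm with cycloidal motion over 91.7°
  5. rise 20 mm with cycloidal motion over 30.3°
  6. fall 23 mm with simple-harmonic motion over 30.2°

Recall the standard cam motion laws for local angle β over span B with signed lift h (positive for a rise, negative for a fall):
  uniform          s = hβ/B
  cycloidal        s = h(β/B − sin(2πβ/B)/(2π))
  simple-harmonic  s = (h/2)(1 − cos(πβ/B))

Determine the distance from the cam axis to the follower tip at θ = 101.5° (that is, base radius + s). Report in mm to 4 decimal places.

seg 1 [0°–58.8°] dwell: s stays 0.0000
seg 2 [58.8°–135.2°] cycloidal, h=14: θ=101.5° here. β=42.7, B=76.4. 14·(0.5589 − sin(2π·0.5589)/(2π)) = 8.6305 → s = 8.6305
radial distance = base radius + s = 32 + 8.6305 = 40.6305

40.6305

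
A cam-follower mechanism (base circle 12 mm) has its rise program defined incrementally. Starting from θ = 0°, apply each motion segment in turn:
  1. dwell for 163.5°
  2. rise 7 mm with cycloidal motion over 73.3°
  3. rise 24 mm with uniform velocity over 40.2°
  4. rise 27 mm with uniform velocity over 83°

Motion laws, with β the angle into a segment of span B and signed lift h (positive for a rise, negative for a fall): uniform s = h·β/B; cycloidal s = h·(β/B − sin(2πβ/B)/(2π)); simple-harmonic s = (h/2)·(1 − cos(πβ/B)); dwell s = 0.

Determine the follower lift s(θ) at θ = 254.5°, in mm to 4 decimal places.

seg 1 [0°–163.5°] dwell: s stays 0.0000
seg 2 [163.5°–236.8°] cycloidal, h=7: full span → s += 7 → s = 7.0000
seg 3 [236.8°–277°] uniform, h=24: θ=254.5° here. β=17.7, B=40.2. 24·17.7/40.2 = 10.5672 → s = 17.5672

17.5672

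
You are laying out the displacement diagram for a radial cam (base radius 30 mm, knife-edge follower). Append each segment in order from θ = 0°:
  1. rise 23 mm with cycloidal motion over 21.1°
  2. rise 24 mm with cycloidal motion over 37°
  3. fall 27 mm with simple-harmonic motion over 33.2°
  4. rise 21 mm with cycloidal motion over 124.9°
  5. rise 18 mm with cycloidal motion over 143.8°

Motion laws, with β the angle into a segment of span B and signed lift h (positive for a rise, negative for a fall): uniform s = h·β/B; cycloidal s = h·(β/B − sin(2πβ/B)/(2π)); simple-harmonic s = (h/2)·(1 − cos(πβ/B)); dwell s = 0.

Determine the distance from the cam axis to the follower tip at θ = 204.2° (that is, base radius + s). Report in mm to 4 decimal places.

seg 1 [0°–21.1°] cycloidal, h=23: full span → s += 23 → s = 23.0000
seg 2 [21.1°–58.1°] cycloidal, h=24: full span → s += 24 → s = 47.0000
seg 3 [58.1°–91.3°] simple-harmonic, h=-27: full span → s += -27 → s = 20.0000
seg 4 [91.3°–216.2°] cycloidal, h=21: θ=204.2° here. β=112.9, B=124.9. 21·(0.9039 − sin(2π·0.9039)/(2π)) = 20.8797 → s = 40.8797
radial distance = base radius + s = 30 + 40.8797 = 70.8797

70.8797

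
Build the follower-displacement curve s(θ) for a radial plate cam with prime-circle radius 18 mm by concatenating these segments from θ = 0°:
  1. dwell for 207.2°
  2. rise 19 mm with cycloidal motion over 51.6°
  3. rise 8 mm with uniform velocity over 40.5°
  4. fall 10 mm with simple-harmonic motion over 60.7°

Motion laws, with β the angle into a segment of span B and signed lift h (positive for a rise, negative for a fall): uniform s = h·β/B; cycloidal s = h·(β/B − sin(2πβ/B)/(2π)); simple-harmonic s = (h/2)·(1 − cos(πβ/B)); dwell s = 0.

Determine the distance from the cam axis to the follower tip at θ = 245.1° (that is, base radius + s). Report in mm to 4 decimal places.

seg 1 [0°–207.2°] dwell: s stays 0.0000
seg 2 [207.2°–258.8°] cycloidal, h=19: θ=245.1° here. β=37.9, B=51.6. 19·(0.7345 − sin(2π·0.7345)/(2π)) = 16.9650 → s = 16.9650
radial distance = base radius + s = 18 + 16.9650 = 34.9650

34.9650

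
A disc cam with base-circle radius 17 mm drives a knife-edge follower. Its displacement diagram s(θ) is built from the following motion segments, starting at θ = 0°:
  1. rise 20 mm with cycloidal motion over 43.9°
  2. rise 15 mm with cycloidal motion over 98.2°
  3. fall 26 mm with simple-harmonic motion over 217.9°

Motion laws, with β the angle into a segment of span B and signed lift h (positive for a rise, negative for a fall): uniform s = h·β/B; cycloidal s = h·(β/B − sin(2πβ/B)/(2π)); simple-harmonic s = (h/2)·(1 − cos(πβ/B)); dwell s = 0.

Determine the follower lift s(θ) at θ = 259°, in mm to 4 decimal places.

seg 1 [0°–43.9°] cycloidal, h=20: full span → s += 20 → s = 20.0000
seg 2 [43.9°–142.1°] cycloidal, h=15: full span → s += 15 → s = 35.0000
seg 3 [142.1°–360°] simple-harmonic, h=-26: θ=259° here. β=116.9, B=217.9. -26/2·(1 − cos(π·0.5365)) = -14.4868 → s = 20.5132

20.5132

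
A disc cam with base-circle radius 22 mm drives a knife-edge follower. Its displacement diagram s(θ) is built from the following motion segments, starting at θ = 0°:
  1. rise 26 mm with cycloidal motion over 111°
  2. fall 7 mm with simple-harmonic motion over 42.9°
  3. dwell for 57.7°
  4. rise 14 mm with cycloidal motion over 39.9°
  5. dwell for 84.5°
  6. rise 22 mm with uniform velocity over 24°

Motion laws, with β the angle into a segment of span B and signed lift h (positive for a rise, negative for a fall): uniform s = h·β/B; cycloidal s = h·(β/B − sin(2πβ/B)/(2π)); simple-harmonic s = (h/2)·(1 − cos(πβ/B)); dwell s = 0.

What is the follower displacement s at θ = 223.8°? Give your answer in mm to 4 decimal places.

seg 1 [0°–111°] cycloidal, h=26: full span → s += 26 → s = 26.0000
seg 2 [111°–153.9°] simple-harmonic, h=-7: full span → s += -7 → s = 19.0000
seg 3 [153.9°–211.6°] dwell: s stays 19.0000
seg 4 [211.6°–251.5°] cycloidal, h=14: θ=223.8° here. β=12.2, B=39.9. 14·(0.3058 − sin(2π·0.3058)/(2π)) = 2.1879 → s = 21.1879

21.1879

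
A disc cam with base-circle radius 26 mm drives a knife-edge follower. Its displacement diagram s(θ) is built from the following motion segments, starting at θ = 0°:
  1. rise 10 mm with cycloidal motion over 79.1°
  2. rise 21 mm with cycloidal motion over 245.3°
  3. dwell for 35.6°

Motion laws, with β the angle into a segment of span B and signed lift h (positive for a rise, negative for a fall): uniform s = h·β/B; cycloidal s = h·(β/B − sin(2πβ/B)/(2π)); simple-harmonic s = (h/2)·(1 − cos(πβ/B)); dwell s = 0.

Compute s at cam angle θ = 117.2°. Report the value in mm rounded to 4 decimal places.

seg 1 [0°–79.1°] cycloidal, h=10: full span → s += 10 → s = 10.0000
seg 2 [79.1°–324.4°] cycloidal, h=21: θ=117.2° here. β=38.1, B=245.3. 21·(0.1553 − sin(2π·0.1553)/(2π)) = 0.4936 → s = 10.4936

10.4936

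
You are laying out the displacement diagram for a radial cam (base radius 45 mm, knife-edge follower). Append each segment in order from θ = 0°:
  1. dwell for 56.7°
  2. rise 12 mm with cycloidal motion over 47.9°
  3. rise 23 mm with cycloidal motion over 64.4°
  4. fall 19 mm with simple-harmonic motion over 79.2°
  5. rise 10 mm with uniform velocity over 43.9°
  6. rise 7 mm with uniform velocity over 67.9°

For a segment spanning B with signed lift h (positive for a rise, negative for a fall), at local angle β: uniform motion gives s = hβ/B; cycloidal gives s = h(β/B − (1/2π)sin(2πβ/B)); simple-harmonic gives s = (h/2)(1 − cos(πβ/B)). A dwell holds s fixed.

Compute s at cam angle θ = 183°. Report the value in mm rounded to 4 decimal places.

seg 1 [0°–56.7°] dwell: s stays 0.0000
seg 2 [56.7°–104.6°] cycloidal, h=12: full span → s += 12 → s = 12.0000
seg 3 [104.6°–169°] cycloidal, h=23: full span → s += 23 → s = 35.0000
seg 4 [169°–248.2°] simple-harmonic, h=-19: θ=183° here. β=14, B=79.2. -19/2·(1 − cos(π·0.1768)) = -1.4276 → s = 33.5724

33.5724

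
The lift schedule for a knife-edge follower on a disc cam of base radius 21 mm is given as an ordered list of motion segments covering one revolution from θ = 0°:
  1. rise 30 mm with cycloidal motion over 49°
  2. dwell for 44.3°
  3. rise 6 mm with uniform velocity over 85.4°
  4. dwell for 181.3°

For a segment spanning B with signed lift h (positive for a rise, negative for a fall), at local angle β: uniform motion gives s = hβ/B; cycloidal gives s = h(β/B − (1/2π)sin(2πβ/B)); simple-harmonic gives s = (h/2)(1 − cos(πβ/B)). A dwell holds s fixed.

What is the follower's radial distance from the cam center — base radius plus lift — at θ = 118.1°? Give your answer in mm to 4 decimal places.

seg 1 [0°–49°] cycloidal, h=30: full span → s += 30 → s = 30.0000
seg 2 [49°–93.3°] dwell: s stays 30.0000
seg 3 [93.3°–178.7°] uniform, h=6: θ=118.1° here. β=24.8, B=85.4. 6·24.8/85.4 = 1.7424 → s = 31.7424
radial distance = base radius + s = 21 + 31.7424 = 52.7424

52.7424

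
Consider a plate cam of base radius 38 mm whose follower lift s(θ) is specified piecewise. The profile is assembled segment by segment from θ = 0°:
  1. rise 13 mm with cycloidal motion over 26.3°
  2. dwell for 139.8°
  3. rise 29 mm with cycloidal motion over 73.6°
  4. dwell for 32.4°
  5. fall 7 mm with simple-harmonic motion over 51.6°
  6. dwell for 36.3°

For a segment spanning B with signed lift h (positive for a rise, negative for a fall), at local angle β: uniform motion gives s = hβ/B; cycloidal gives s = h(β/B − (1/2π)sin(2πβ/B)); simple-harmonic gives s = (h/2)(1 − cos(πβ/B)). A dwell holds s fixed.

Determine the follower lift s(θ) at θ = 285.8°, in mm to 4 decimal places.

seg 1 [0°–26.3°] cycloidal, h=13: full span → s += 13 → s = 13.0000
seg 2 [26.3°–166.1°] dwell: s stays 13.0000
seg 3 [166.1°–239.7°] cycloidal, h=29: full span → s += 29 → s = 42.0000
seg 4 [239.7°–272.1°] dwell: s stays 42.0000
seg 5 [272.1°–323.7°] simple-harmonic, h=-7: θ=285.8° here. β=13.7, B=51.6. -7/2·(1 − cos(π·0.2655)) = -1.1486 → s = 40.8514

40.8514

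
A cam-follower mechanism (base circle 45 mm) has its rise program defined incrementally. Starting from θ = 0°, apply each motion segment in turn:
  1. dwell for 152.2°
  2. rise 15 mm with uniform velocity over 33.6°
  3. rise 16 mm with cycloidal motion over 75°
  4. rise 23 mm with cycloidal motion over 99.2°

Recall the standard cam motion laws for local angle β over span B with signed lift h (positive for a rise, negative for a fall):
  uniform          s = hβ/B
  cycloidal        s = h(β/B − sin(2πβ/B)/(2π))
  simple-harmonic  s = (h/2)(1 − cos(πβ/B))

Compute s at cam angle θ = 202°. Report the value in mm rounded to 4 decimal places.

seg 1 [0°–152.2°] dwell: s stays 0.0000
seg 2 [152.2°–185.8°] uniform, h=15: full span → s += 15 → s = 15.0000
seg 3 [185.8°–260.8°] cycloidal, h=16: θ=202° here. β=16.2, B=75. 16·(0.2160 − sin(2π·0.2160)/(2π)) = 0.9674 → s = 15.9674

15.9674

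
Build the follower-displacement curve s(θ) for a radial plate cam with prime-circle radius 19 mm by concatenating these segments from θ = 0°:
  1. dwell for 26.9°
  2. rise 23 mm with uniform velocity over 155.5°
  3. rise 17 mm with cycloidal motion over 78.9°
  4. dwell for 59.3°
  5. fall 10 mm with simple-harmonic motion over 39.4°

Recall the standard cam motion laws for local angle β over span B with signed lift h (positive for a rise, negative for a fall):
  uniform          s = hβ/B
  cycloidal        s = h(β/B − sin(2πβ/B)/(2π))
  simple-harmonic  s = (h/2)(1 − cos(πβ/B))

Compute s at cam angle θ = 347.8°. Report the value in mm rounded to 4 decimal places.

seg 1 [0°–26.9°] dwell: s stays 0.0000
seg 2 [26.9°–182.4°] uniform, h=23: full span → s += 23 → s = 23.0000
seg 3 [182.4°–261.3°] cycloidal, h=17: full span → s += 17 → s = 40.0000
seg 4 [261.3°–320.6°] dwell: s stays 40.0000
seg 5 [320.6°–360°] simple-harmonic, h=-10: θ=347.8° here. β=27.2, B=39.4. -10/2·(1 − cos(π·0.6904)) = -7.8150 → s = 32.1850

32.1850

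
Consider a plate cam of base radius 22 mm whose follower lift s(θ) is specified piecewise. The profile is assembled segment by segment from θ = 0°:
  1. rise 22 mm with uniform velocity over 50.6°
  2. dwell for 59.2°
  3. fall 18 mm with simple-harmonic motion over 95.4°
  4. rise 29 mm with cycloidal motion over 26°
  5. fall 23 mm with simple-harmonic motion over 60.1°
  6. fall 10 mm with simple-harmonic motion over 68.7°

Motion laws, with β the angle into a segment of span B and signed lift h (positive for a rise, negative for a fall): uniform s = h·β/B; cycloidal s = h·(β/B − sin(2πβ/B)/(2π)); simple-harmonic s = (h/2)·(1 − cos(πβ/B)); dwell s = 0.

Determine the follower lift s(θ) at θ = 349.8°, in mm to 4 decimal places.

seg 1 [0°–50.6°] uniform, h=22: full span → s += 22 → s = 22.0000
seg 2 [50.6°–109.8°] dwell: s stays 22.0000
seg 3 [109.8°–205.2°] simple-harmonic, h=-18: full span → s += -18 → s = 4.0000
seg 4 [205.2°–231.2°] cycloidal, h=29: full span → s += 29 → s = 33.0000
seg 5 [231.2°–291.3°] simple-harmonic, h=-23: full span → s += -23 → s = 10.0000
seg 6 [291.3°–360°] simple-harmonic, h=-10: θ=349.8° here. β=58.5, B=68.7. -10/2·(1 − cos(π·0.8515)) = -9.4659 → s = 0.5341

0.5341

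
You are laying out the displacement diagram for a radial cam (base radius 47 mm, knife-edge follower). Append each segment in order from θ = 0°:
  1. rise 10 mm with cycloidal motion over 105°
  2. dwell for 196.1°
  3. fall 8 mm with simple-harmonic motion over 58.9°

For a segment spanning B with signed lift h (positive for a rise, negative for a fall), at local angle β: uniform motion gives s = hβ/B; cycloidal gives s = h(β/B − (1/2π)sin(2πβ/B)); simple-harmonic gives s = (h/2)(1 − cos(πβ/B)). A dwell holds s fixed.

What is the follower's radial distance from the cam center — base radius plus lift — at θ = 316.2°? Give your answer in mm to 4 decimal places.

seg 1 [0°–105°] cycloidal, h=10: full span → s += 10 → s = 10.0000
seg 2 [105°–301.1°] dwell: s stays 10.0000
seg 3 [301.1°–360°] simple-harmonic, h=-8: θ=316.2° here. β=15.1, B=58.9. -8/2·(1 − cos(π·0.2564)) = -1.2287 → s = 8.7713
radial distance = base radius + s = 47 + 8.7713 = 55.7713

55.7713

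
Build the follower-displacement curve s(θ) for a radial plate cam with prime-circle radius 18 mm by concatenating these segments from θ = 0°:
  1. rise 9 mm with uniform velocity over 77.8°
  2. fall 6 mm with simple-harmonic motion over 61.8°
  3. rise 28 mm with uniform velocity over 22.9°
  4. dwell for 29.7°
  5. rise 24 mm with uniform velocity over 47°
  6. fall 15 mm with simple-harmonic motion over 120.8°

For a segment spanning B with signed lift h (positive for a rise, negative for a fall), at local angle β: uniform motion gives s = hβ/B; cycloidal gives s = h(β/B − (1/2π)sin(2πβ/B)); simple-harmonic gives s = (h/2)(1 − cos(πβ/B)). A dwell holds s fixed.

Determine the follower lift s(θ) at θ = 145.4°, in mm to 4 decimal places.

seg 1 [0°–77.8°] uniform, h=9: full span → s += 9 → s = 9.0000
seg 2 [77.8°–139.6°] simple-harmonic, h=-6: full span → s += -6 → s = 3.0000
seg 3 [139.6°–162.5°] uniform, h=28: θ=145.4° here. β=5.8, B=22.9. 28·5.8/22.9 = 7.0917 → s = 10.0917

10.0917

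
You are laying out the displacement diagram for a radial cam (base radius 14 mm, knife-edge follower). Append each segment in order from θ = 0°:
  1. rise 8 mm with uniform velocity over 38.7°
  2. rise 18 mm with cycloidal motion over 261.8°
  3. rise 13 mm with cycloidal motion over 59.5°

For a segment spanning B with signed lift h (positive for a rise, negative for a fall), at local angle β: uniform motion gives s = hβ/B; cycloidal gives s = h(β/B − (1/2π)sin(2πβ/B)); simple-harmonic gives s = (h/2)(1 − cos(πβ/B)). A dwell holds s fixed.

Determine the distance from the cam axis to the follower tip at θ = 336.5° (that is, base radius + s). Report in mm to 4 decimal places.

seg 1 [0°–38.7°] uniform, h=8: full span → s += 8 → s = 8.0000
seg 2 [38.7°–300.5°] cycloidal, h=18: full span → s += 18 → s = 26.0000
seg 3 [300.5°–360°] cycloidal, h=13: θ=336.5° here. β=36, B=59.5. 13·(0.6050 − sin(2π·0.6050)/(2π)) = 9.1341 → s = 35.1341
radial distance = base radius + s = 14 + 35.1341 = 49.1341

49.1341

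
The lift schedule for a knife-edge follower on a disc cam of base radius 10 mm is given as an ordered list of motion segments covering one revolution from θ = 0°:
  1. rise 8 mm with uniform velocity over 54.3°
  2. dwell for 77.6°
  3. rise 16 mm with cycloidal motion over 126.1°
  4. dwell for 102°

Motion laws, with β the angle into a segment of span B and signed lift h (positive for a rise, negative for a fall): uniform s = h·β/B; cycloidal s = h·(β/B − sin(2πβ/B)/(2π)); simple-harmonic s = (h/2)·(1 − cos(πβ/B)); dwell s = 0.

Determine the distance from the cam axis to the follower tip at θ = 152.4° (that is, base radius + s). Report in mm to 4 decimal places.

seg 1 [0°–54.3°] uniform, h=8: full span → s += 8 → s = 8.0000
seg 2 [54.3°–131.9°] dwell: s stays 8.0000
seg 3 [131.9°–258°] cycloidal, h=16: θ=152.4° here. β=20.5, B=126.1. 16·(0.1626 − sin(2π·0.1626)/(2π)) = 0.4293 → s = 8.4293
radial distance = base radius + s = 10 + 8.4293 = 18.4293

18.4293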